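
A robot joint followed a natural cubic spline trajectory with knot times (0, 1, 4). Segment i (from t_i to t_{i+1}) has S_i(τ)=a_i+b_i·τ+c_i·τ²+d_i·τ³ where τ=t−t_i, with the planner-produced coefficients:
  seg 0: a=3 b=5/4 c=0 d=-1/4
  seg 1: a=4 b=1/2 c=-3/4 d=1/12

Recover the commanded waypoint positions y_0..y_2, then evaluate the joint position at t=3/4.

y_0=3 y_1=4 y_2=1
S(3/4) = 981/256

y_0 = S_0(0) = a_0 = 3
y_1 = S_1(0) = a_1 = 4
y_2 = S_1(3) = 1
t_q=3/4 is in segment 0 (τ=3/4); S_0(τ)=981/256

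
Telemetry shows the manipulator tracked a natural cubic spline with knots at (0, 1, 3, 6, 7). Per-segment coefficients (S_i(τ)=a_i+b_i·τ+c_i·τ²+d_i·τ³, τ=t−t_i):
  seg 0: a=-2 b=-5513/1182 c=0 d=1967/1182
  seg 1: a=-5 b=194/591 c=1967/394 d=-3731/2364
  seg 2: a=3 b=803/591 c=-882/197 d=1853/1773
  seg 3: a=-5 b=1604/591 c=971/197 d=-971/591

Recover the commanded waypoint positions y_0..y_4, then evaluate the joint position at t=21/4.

y_0 = S_0(0) = a_0 = -2
y_1 = S_1(0) = a_1 = -5
y_2 = S_2(0) = a_2 = 3
y_3 = S_3(0) = a_3 = -5
y_4 = S_3(1) = 1
t_q=21/4 is in segment 2 (τ=9/4); S_2(τ)=-59307/12608

y_0=-2 y_1=-5 y_2=3 y_3=-5 y_4=1
S(21/4) = -59307/12608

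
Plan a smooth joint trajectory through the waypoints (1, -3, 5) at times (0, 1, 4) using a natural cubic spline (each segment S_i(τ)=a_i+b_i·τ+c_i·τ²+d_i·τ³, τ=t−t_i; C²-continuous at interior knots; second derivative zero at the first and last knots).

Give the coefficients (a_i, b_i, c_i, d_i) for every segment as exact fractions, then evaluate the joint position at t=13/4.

  seg 0: a=1 b=-29/6 c=0 d=5/6
  seg 1: a=-3 b=-7/3 c=5/2 d=-5/18
S(13/4) = 159/128

Δ: Δ0=-4, Δ1=8/3
row 1: diag=8, rhs=40; c'=3/8, d'=5
back: M1=5
M: M0=0, M1=5, M2=0
seg 0: a=1, c=M0/2=0, d=(M1−M0)/(6·1)=5/6, b=Δ0−h0·(2M0+M1)/6=-29/6
seg 1: a=-3, c=M1/2=5/2, d=(M2−M1)/(6·3)=-5/18, b=Δ1−h1·(2M1+M2)/6=-7/3
t_q=13/4 → seg 1, τ=9/4; S=-3+-7/3·τ+5/2·τ²+-5/18·τ³=159/128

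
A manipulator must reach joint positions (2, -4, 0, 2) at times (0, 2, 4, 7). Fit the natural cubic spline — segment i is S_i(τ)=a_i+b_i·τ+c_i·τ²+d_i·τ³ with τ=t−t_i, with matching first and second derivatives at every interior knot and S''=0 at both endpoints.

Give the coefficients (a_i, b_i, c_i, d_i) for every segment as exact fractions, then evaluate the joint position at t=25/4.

Δ: Δ0=-3, Δ1=2, Δ2=2/3
row 1: diag=8, rhs=30; c'=1/4, d'=15/4
row 2: denom=10−2·1/4=19/2; d'=(-8−2·15/4)/(19/2)=-31/19
back: M2=-31/19
back: M1=15/4−1/4·-31/19=79/19
M: M0=0, M1=79/19, M2=-31/19, M3=0
seg 0: a=2, c=M0/2=0, d=(M1−M0)/(6·2)=79/228, b=Δ0−h0·(2M0+M1)/6=-250/57
seg 1: a=-4, c=M1/2=79/38, d=(M2−M1)/(6·2)=-55/114, b=Δ1−h1·(2M1+M2)/6=-13/57
seg 2: a=0, c=M2/2=-31/38, d=(M3−M2)/(6·3)=31/342, b=Δ2−h2·(2M2+M3)/6=131/57
t_q=25/4 → seg 2, τ=9/4; S=0+131/57·τ+-31/38·τ²+31/342·τ³=5043/2432

  seg 0: a=2 b=-250/57 c=0 d=79/228
  seg 1: a=-4 b=-13/57 c=79/38 d=-55/114
  seg 2: a=0 b=131/57 c=-31/38 d=31/342
S(25/4) = 5043/2432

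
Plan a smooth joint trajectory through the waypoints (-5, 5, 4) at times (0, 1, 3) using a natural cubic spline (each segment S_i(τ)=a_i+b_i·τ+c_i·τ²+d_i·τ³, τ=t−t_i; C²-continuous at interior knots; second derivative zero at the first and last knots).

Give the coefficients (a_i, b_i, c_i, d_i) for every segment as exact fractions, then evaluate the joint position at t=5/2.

  seg 0: a=-5 b=47/4 c=0 d=-7/4
  seg 1: a=5 b=13/2 c=-21/4 d=7/8
S(5/2) = 377/64

Δ: Δ0=10, Δ1=-1/2
row 1: diag=6, rhs=-63; c'=1/3, d'=-21/2
back: M1=-21/2
M: M0=0, M1=-21/2, M2=0
seg 0: a=-5, c=M0/2=0, d=(M1−M0)/(6·1)=-7/4, b=Δ0−h0·(2M0+M1)/6=47/4
seg 1: a=5, c=M1/2=-21/4, d=(M2−M1)/(6·2)=7/8, b=Δ1−h1·(2M1+M2)/6=13/2
t_q=5/2 → seg 1, τ=3/2; S=5+13/2·τ+-21/4·τ²+7/8·τ³=377/64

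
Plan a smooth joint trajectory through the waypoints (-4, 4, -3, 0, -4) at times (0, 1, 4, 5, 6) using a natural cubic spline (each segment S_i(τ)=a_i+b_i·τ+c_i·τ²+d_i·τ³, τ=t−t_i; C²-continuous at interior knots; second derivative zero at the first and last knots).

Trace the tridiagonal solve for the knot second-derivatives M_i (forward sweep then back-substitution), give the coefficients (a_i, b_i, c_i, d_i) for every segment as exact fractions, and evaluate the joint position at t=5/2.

Δ: Δ0=8, Δ1=-7/3, Δ2=3, Δ3=-4
row 1: diag=8, rhs=-62; c'=3/8, d'=-31/4
row 2: denom=8−3·3/8=55/8; d'=(32−3·-31/4)/(55/8)=442/55
row 3: denom=4−1·8/55=212/55; d'=(-42−1·442/55)/(212/55)=-688/53
back: M3=-688/53
back: M2=442/55−8/55·-688/53=526/53
back: M1=-31/4−3/8·526/53=-608/53
M: M0=0, M1=-608/53, M2=526/53, M3=-688/53, M4=0
seg 0: a=-4, c=M0/2=0, d=(M1−M0)/(6·1)=-304/159, b=Δ0−h0·(2M0+M1)/6=1576/159
seg 1: a=4, c=M1/2=-304/53, d=(M2−M1)/(6·3)=63/53, b=Δ1−h1·(2M1+M2)/6=664/159
seg 2: a=-3, c=M2/2=263/53, d=(M3−M2)/(6·1)=-607/159, b=Δ2−h2·(2M2+M3)/6=295/159
seg 3: a=0, c=M3/2=-344/53, d=(M4−M3)/(6·1)=344/159, b=Δ3−h3·(2M3+M4)/6=52/159
t_q=5/2 → seg 1, τ=3/2; S=4+664/159·τ+-304/53·τ²+63/53·τ³=581/424

  seg 0: a=-4 b=1576/159 c=0 d=-304/159
  seg 1: a=4 b=664/159 c=-304/53 d=63/53
  seg 2: a=-3 b=295/159 c=263/53 d=-607/159
  seg 3: a=0 b=52/159 c=-344/53 d=344/159
S(5/2) = 581/424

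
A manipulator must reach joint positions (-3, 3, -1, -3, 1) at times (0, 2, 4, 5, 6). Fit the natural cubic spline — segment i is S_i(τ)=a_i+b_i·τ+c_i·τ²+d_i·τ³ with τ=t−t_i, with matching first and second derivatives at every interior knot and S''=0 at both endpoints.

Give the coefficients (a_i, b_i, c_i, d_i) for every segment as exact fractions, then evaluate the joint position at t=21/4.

  seg 0: a=-3 b=355/84 c=0 d=-103/336
  seg 1: a=3 b=23/42 c=-103/56 d=95/336
  seg 2: a=-1 b=-41/12 c=-1/7 d=131/84
  seg 3: a=-3 b=41/42 c=127/28 d=-127/84
S(21/4) = -639/256

Δ: Δ0=3, Δ1=-2, Δ2=-2, Δ3=4
row 1: diag=8, rhs=-30; c'=1/4, d'=-15/4
row 2: denom=6−2·1/4=11/2; d'=(0−2·-15/4)/(11/2)=15/11
row 3: denom=4−1·2/11=42/11; d'=(36−1·15/11)/(42/11)=127/14
back: M3=127/14
back: M2=15/11−2/11·127/14=-2/7
back: M1=-15/4−1/4·-2/7=-103/28
M: M0=0, M1=-103/28, M2=-2/7, M3=127/14, M4=0
seg 0: a=-3, c=M0/2=0, d=(M1−M0)/(6·2)=-103/336, b=Δ0−h0·(2M0+M1)/6=355/84
seg 1: a=3, c=M1/2=-103/56, d=(M2−M1)/(6·2)=95/336, b=Δ1−h1·(2M1+M2)/6=23/42
seg 2: a=-1, c=M2/2=-1/7, d=(M3−M2)/(6·1)=131/84, b=Δ2−h2·(2M2+M3)/6=-41/12
seg 3: a=-3, c=M3/2=127/28, d=(M4−M3)/(6·1)=-127/84, b=Δ3−h3·(2M3+M4)/6=41/42
t_q=21/4 → seg 3, τ=1/4; S=-3+41/42·τ+127/28·τ²+-127/84·τ³=-639/256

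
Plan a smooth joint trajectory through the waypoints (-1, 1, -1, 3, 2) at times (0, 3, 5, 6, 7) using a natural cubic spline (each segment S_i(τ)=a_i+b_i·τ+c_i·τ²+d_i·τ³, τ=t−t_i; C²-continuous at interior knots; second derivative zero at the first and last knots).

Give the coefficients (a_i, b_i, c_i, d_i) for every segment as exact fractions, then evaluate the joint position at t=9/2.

  seg 0: a=-1 b=1223/642 c=0 d=-265/1926
  seg 1: a=1 b=-581/321 c=-265/214 d=1055/1284
  seg 2: a=-1 b=994/321 c=395/107 d=-895/321
  seg 3: a=3 b=679/321 c=-500/107 d=500/321
S(9/2) = -5917/3424

Δ: Δ0=2/3, Δ1=-1, Δ2=4, Δ3=-1
row 1: diag=10, rhs=-10; c'=1/5, d'=-1
row 2: denom=6−2·1/5=28/5; d'=(30−2·-1)/(28/5)=40/7
row 3: denom=4−1·5/28=107/28; d'=(-30−1·40/7)/(107/28)=-1000/107
back: M3=-1000/107
back: M2=40/7−5/28·-1000/107=790/107
back: M1=-1−1/5·790/107=-265/107
M: M0=0, M1=-265/107, M2=790/107, M3=-1000/107, M4=0
seg 0: a=-1, c=M0/2=0, d=(M1−M0)/(6·3)=-265/1926, b=Δ0−h0·(2M0+M1)/6=1223/642
seg 1: a=1, c=M1/2=-265/214, d=(M2−M1)/(6·2)=1055/1284, b=Δ1−h1·(2M1+M2)/6=-581/321
seg 2: a=-1, c=M2/2=395/107, d=(M3−M2)/(6·1)=-895/321, b=Δ2−h2·(2M2+M3)/6=994/321
seg 3: a=3, c=M3/2=-500/107, d=(M4−M3)/(6·1)=500/321, b=Δ3−h3·(2M3+M4)/6=679/321
t_q=9/2 → seg 1, τ=3/2; S=1+-581/321·τ+-265/214·τ²+1055/1284·τ³=-5917/3424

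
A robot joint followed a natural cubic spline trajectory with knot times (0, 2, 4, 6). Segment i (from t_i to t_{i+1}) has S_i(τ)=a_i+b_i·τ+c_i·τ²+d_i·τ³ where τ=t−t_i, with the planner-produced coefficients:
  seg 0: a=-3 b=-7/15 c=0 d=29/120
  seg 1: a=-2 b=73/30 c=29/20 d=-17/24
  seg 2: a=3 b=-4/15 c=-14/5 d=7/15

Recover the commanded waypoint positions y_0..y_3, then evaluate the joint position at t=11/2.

y_0=-3 y_1=-2 y_2=3 y_3=-5
S(11/2) = -17/8

y_0 = S_0(0) = a_0 = -3
y_1 = S_1(0) = a_1 = -2
y_2 = S_2(0) = a_2 = 3
y_3 = S_2(2) = -5
t_q=11/2 is in segment 2 (τ=3/2); S_2(τ)=-17/8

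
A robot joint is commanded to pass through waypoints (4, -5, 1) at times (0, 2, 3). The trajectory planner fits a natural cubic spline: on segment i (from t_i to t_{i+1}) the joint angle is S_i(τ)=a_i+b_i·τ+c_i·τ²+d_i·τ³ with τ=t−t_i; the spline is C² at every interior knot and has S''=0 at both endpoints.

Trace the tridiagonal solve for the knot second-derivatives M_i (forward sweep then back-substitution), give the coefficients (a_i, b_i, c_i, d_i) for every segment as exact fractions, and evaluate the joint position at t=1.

  seg 0: a=4 b=-8 c=0 d=7/8
  seg 1: a=-5 b=5/2 c=21/4 d=-7/4
S(1) = -25/8

Δ: Δ0=-9/2, Δ1=6
row 1: diag=6, rhs=63; c'=1/6, d'=21/2
back: M1=21/2
M: M0=0, M1=21/2, M2=0
seg 0: a=4, c=M0/2=0, d=(M1−M0)/(6·2)=7/8, b=Δ0−h0·(2M0+M1)/6=-8
seg 1: a=-5, c=M1/2=21/4, d=(M2−M1)/(6·1)=-7/4, b=Δ1−h1·(2M1+M2)/6=5/2
t_q=1 → seg 0, τ=1; S=4+-8·τ+0·τ²+7/8·τ³=-25/8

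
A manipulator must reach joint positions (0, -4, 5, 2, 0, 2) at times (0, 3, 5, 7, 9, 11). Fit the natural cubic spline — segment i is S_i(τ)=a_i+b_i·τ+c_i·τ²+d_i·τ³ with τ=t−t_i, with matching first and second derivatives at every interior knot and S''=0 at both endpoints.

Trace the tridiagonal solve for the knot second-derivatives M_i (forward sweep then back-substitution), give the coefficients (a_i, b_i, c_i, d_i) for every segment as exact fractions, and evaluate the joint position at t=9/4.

  seg 0: a=0 b=-587/159 c=0 d=125/477
  seg 1: a=-4 b=538/159 c=125/53 d=-1145/1272
  seg 2: a=5 b=641/318 c=-645/212 d=817/1272
  seg 3: a=2 b=-389/159 c=43/53 d=-7/159
  seg 4: a=0 b=43/159 c=29/53 d=-29/318
S(9/4) = -18051/3392

Δ: Δ0=-4/3, Δ1=9/2, Δ2=-3/2, Δ3=-1, Δ4=1
row 1: diag=10, rhs=35; c'=1/5, d'=7/2
row 2: denom=8−2·1/5=38/5; d'=(-36−2·7/2)/(38/5)=-215/38
row 3: denom=8−2·5/19=142/19; d'=(3−2·-215/38)/(142/19)=136/71
row 4: denom=8−2·19/71=530/71; d'=(12−2·136/71)/(530/71)=58/53
back: M4=58/53
back: M3=136/71−19/71·58/53=86/53
back: M2=-215/38−5/19·86/53=-645/106
back: M1=7/2−1/5·-645/106=250/53
M: M0=0, M1=250/53, M2=-645/106, M3=86/53, M4=58/53, M5=0
seg 0: a=0, c=M0/2=0, d=(M1−M0)/(6·3)=125/477, b=Δ0−h0·(2M0+M1)/6=-587/159
seg 1: a=-4, c=M1/2=125/53, d=(M2−M1)/(6·2)=-1145/1272, b=Δ1−h1·(2M1+M2)/6=538/159
seg 2: a=5, c=M2/2=-645/212, d=(M3−M2)/(6·2)=817/1272, b=Δ2−h2·(2M2+M3)/6=641/318
seg 3: a=2, c=M3/2=43/53, d=(M4−M3)/(6·2)=-7/159, b=Δ3−h3·(2M3+M4)/6=-389/159
seg 4: a=0, c=M4/2=29/53, d=(M5−M4)/(6·2)=-29/318, b=Δ4−h4·(2M4+M5)/6=43/159
t_q=9/4 → seg 0, τ=9/4; S=0+-587/159·τ+0·τ²+125/477·τ³=-18051/3392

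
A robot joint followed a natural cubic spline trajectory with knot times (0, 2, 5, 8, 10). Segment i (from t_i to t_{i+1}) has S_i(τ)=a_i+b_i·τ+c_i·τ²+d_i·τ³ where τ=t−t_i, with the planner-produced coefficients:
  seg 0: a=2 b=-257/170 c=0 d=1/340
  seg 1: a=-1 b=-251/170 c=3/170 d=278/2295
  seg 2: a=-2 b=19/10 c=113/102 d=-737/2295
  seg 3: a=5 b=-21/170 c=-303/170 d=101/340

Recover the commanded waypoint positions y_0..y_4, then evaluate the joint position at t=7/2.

y_0=2 y_1=-1 y_2=-2 y_3=5 y_4=0
S(7/2) = -1881/680

y_0 = S_0(0) = a_0 = 2
y_1 = S_1(0) = a_1 = -1
y_2 = S_2(0) = a_2 = -2
y_3 = S_3(0) = a_3 = 5
y_4 = S_3(2) = 0
t_q=7/2 is in segment 1 (τ=3/2); S_1(τ)=-1881/680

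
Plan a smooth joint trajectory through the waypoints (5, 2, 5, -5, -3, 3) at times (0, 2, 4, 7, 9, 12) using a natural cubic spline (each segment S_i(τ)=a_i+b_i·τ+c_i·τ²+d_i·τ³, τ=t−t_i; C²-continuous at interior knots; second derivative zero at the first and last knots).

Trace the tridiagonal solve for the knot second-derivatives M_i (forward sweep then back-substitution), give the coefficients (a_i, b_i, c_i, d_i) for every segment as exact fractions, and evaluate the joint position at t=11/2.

  seg 0: a=5 b=-1453/548 c=0 d=631/2192
  seg 1: a=2 b=110/137 c=1893/1096 d=-1511/2192
  seg 2: a=5 b=-307/548 c=-330/137 d=7321/14796
  seg 3: a=-5 b=-453/274 c=3361/1644 d=-295/822
  seg 4: a=-3 b=1823/822 c=-179/1644 d=179/14796
S(11/2) = 1797/4384

Δ: Δ0=-3/2, Δ1=3/2, Δ2=-10/3, Δ3=1, Δ4=2
row 1: diag=8, rhs=18; c'=1/4, d'=9/4
row 2: denom=10−2·1/4=19/2; d'=(-29−2·9/4)/(19/2)=-67/19
row 3: denom=10−3·6/19=172/19; d'=(26−3·-67/19)/(172/19)=695/172
row 4: denom=10−2·19/86=411/43; d'=(6−2·695/172)/(411/43)=-179/822
back: M4=-179/822
back: M3=695/172−19/86·-179/822=3361/822
back: M2=-67/19−6/19·3361/822=-660/137
back: M1=9/4−1/4·-660/137=1893/548
M: M0=0, M1=1893/548, M2=-660/137, M3=3361/822, M4=-179/822, M5=0
seg 0: a=5, c=M0/2=0, d=(M1−M0)/(6·2)=631/2192, b=Δ0−h0·(2M0+M1)/6=-1453/548
seg 1: a=2, c=M1/2=1893/1096, d=(M2−M1)/(6·2)=-1511/2192, b=Δ1−h1·(2M1+M2)/6=110/137
seg 2: a=5, c=M2/2=-330/137, d=(M3−M2)/(6·3)=7321/14796, b=Δ2−h2·(2M2+M3)/6=-307/548
seg 3: a=-5, c=M3/2=3361/1644, d=(M4−M3)/(6·2)=-295/822, b=Δ3−h3·(2M3+M4)/6=-453/274
seg 4: a=-3, c=M4/2=-179/1644, d=(M5−M4)/(6·3)=179/14796, b=Δ4−h4·(2M4+M5)/6=1823/822
t_q=11/2 → seg 2, τ=3/2; S=5+-307/548·τ+-330/137·τ²+7321/14796·τ³=1797/4384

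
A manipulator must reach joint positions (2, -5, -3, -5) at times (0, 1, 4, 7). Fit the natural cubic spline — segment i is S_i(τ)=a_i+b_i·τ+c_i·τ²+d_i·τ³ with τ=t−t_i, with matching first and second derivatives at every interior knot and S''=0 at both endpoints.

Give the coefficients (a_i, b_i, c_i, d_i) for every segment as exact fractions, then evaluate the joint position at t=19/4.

  seg 0: a=2 b=-235/29 c=0 d=32/29
  seg 1: a=-5 b=-139/29 c=96/29 d=-389/783
  seg 2: a=-3 b=48/29 c=-101/87 d=101/783
S(19/4) = -4375/1856

Δ: Δ0=-7, Δ1=2/3, Δ2=-2/3
row 1: diag=8, rhs=46; c'=3/8, d'=23/4
row 2: denom=12−3·3/8=87/8; d'=(-8−3·23/4)/(87/8)=-202/87
back: M2=-202/87
back: M1=23/4−3/8·-202/87=192/29
M: M0=0, M1=192/29, M2=-202/87, M3=0
seg 0: a=2, c=M0/2=0, d=(M1−M0)/(6·1)=32/29, b=Δ0−h0·(2M0+M1)/6=-235/29
seg 1: a=-5, c=M1/2=96/29, d=(M2−M1)/(6·3)=-389/783, b=Δ1−h1·(2M1+M2)/6=-139/29
seg 2: a=-3, c=M2/2=-101/87, d=(M3−M2)/(6·3)=101/783, b=Δ2−h2·(2M2+M3)/6=48/29
t_q=19/4 → seg 2, τ=3/4; S=-3+48/29·τ+-101/87·τ²+101/783·τ³=-4375/1856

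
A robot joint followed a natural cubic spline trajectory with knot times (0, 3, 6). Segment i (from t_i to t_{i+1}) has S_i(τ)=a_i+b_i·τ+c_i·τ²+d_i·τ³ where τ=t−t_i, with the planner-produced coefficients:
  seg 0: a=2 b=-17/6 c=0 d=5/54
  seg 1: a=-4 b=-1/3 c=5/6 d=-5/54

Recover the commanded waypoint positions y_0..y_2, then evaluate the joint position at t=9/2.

y_0=2 y_1=-4 y_2=0
S(9/2) = -47/16

y_0 = S_0(0) = a_0 = 2
y_1 = S_1(0) = a_1 = -4
y_2 = S_1(3) = 0
t_q=9/2 is in segment 1 (τ=3/2); S_1(τ)=-47/16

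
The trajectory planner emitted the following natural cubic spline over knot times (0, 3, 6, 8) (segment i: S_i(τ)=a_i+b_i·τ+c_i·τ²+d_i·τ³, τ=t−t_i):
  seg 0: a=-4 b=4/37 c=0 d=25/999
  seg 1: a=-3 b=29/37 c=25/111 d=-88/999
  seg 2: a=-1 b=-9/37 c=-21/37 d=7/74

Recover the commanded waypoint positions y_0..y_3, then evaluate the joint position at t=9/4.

y_0=-4 y_1=-3 y_2=-1 y_3=-3
S(9/4) = -8221/2368

y_0 = S_0(0) = a_0 = -4
y_1 = S_1(0) = a_1 = -3
y_2 = S_2(0) = a_2 = -1
y_3 = S_2(2) = -3
t_q=9/4 is in segment 0 (τ=9/4); S_0(τ)=-8221/2368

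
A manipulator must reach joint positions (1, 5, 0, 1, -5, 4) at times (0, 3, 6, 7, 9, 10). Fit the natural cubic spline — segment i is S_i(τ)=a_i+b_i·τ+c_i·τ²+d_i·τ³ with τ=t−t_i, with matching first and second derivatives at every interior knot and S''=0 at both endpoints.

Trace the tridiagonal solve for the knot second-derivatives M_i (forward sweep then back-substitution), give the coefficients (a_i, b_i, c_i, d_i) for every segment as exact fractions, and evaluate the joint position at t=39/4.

Δ: Δ0=4/3, Δ1=-5/3, Δ2=1, Δ3=-3, Δ4=9
row 1: diag=12, rhs=-18; c'=1/4, d'=-3/2
row 2: denom=8−3·1/4=29/4; d'=(16−3·-3/2)/(29/4)=82/29
row 3: denom=6−1·4/29=170/29; d'=(-24−1·82/29)/(170/29)=-389/85
row 4: denom=6−2·29/85=452/85; d'=(72−2·-389/85)/(452/85)=3449/226
back: M4=3449/226
back: M3=-389/85−29/85·3449/226=-2211/226
back: M2=82/29−4/29·-2211/226=472/113
back: M1=-3/2−1/4·472/113=-575/226
M: M0=0, M1=-575/226, M2=472/113, M3=-2211/226, M4=3449/226, M5=0
seg 0: a=1, c=M0/2=0, d=(M1−M0)/(6·3)=-575/4068, b=Δ0−h0·(2M0+M1)/6=3533/1356
seg 1: a=5, c=M1/2=-575/452, d=(M2−M1)/(6·3)=1519/4068, b=Δ1−h1·(2M1+M2)/6=-821/678
seg 2: a=0, c=M2/2=236/113, d=(M3−M2)/(6·1)=-3155/1356, b=Δ2−h2·(2M2+M3)/6=1679/1356
seg 3: a=1, c=M3/2=-2211/452, d=(M4−M3)/(6·2)=1415/678, b=Δ3−h3·(2M3+M4)/6=-1061/678
seg 4: a=-5, c=M4/2=3449/452, d=(M5−M4)/(6·1)=-3449/1356, b=Δ4−h4·(2M4+M5)/6=2653/678
t_q=39/4 → seg 4, τ=3/4; S=-5+2653/678·τ+3449/452·τ²+-3449/1356·τ³=33379/28928

  seg 0: a=1 b=3533/1356 c=0 d=-575/4068
  seg 1: a=5 b=-821/678 c=-575/452 d=1519/4068
  seg 2: a=0 b=1679/1356 c=236/113 d=-3155/1356
  seg 3: a=1 b=-1061/678 c=-2211/452 d=1415/678
  seg 4: a=-5 b=2653/678 c=3449/452 d=-3449/1356
S(39/4) = 33379/28928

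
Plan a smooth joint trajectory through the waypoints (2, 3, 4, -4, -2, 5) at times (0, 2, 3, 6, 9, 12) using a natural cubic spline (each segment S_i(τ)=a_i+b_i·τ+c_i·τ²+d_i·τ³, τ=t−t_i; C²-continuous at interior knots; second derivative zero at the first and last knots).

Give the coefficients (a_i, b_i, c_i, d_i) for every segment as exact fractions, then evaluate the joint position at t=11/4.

  seg 0: a=2 b=451/3798 c=0 d=181/1899
  seg 1: a=3 b=4795/3798 c=362/633 d=-3169/3798
  seg 2: a=4 b=-184/1899 c=-815/422 d=12245/34182
  seg 3: a=-4 b=-7643/3798 c=2455/1899 d=-4555/34182
  seg 4: a=-2 b=4076/1899 c=355/3798 d=-355/34182
S(11/4) = 317335/81024

Δ: Δ0=1/2, Δ1=1, Δ2=-8/3, Δ3=2/3, Δ4=7/3
row 1: diag=6, rhs=3; c'=1/6, d'=1/2
row 2: denom=8−1·1/6=47/6; d'=(-22−1·1/2)/(47/6)=-135/47
row 3: denom=12−3·18/47=510/47; d'=(20−3·-135/47)/(510/47)=269/102
row 4: denom=12−3·47/170=1899/170; d'=(10−3·269/102)/(1899/170)=355/1899
back: M4=355/1899
back: M3=269/102−47/170·355/1899=4910/1899
back: M2=-135/47−18/47·4910/1899=-815/211
back: M1=1/2−1/6·-815/211=724/633
M: M0=0, M1=724/633, M2=-815/211, M3=4910/1899, M4=355/1899, M5=0
seg 0: a=2, c=M0/2=0, d=(M1−M0)/(6·2)=181/1899, b=Δ0−h0·(2M0+M1)/6=451/3798
seg 1: a=3, c=M1/2=362/633, d=(M2−M1)/(6·1)=-3169/3798, b=Δ1−h1·(2M1+M2)/6=4795/3798
seg 2: a=4, c=M2/2=-815/422, d=(M3−M2)/(6·3)=12245/34182, b=Δ2−h2·(2M2+M3)/6=-184/1899
seg 3: a=-4, c=M3/2=2455/1899, d=(M4−M3)/(6·3)=-4555/34182, b=Δ3−h3·(2M3+M4)/6=-7643/3798
seg 4: a=-2, c=M4/2=355/3798, d=(M5−M4)/(6·3)=-355/34182, b=Δ4−h4·(2M4+M5)/6=4076/1899
t_q=11/4 → seg 1, τ=3/4; S=3+4795/3798·τ+362/633·τ²+-3169/3798·τ³=317335/81024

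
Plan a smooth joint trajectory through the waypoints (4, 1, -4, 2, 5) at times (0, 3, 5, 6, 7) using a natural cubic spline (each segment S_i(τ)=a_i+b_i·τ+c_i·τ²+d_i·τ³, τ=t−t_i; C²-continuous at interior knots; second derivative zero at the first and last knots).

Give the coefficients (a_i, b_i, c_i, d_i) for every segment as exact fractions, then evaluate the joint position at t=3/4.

  seg 0: a=4 b=223/428 c=0 d=-217/1284
  seg 1: a=1 b=-865/214 c=-651/428 d=981/856
  seg 2: a=-4 b=388/107 c=573/107 d=-319/107
  seg 3: a=2 b=577/107 c=-384/107 d=128/107
S(3/4) = 118319/27392

Δ: Δ0=-1, Δ1=-5/2, Δ2=6, Δ3=3
row 1: diag=10, rhs=-9; c'=1/5, d'=-9/10
row 2: denom=6−2·1/5=28/5; d'=(51−2·-9/10)/(28/5)=66/7
row 3: denom=4−1·5/28=107/28; d'=(-18−1·66/7)/(107/28)=-768/107
back: M3=-768/107
back: M2=66/7−5/28·-768/107=1146/107
back: M1=-9/10−1/5·1146/107=-651/214
M: M0=0, M1=-651/214, M2=1146/107, M3=-768/107, M4=0
seg 0: a=4, c=M0/2=0, d=(M1−M0)/(6·3)=-217/1284, b=Δ0−h0·(2M0+M1)/6=223/428
seg 1: a=1, c=M1/2=-651/428, d=(M2−M1)/(6·2)=981/856, b=Δ1−h1·(2M1+M2)/6=-865/214
seg 2: a=-4, c=M2/2=573/107, d=(M3−M2)/(6·1)=-319/107, b=Δ2−h2·(2M2+M3)/6=388/107
seg 3: a=2, c=M3/2=-384/107, d=(M4−M3)/(6·1)=128/107, b=Δ3−h3·(2M3+M4)/6=577/107
t_q=3/4 → seg 0, τ=3/4; S=4+223/428·τ+0·τ²+-217/1284·τ³=118319/27392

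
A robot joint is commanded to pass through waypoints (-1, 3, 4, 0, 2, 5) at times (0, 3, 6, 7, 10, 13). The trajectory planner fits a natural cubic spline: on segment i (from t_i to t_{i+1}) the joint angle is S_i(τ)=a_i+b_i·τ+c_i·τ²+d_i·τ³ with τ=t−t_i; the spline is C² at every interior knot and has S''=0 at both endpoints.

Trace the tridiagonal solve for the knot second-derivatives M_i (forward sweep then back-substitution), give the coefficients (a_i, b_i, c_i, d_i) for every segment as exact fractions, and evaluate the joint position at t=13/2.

Δ: Δ0=4/3, Δ1=1/3, Δ2=-4, Δ3=2/3, Δ4=1
row 1: diag=12, rhs=-6; c'=1/4, d'=-1/2
row 2: denom=8−3·1/4=29/4; d'=(-26−3·-1/2)/(29/4)=-98/29
row 3: denom=8−1·4/29=228/29; d'=(28−1·-98/29)/(228/29)=455/114
row 4: denom=12−3·29/76=825/76; d'=(2−3·455/114)/(825/76)=-758/825
back: M4=-758/825
back: M3=455/114−29/76·-758/825=1194/275
back: M2=-98/29−4/29·1194/275=-1094/275
back: M1=-1/2−1/4·-1094/275=136/275
M: M0=0, M1=136/275, M2=-1094/275, M3=1194/275, M4=-758/825, M5=0
seg 0: a=-1, c=M0/2=0, d=(M1−M0)/(6·3)=68/2475, b=Δ0−h0·(2M0+M1)/6=896/825
seg 1: a=3, c=M1/2=68/275, d=(M2−M1)/(6·3)=-41/165, b=Δ1−h1·(2M1+M2)/6=1508/825
seg 2: a=4, c=M2/2=-547/275, d=(M3−M2)/(6·1)=104/75, b=Δ2−h2·(2M2+M3)/6=-2803/825
seg 3: a=0, c=M3/2=597/275, d=(M4−M3)/(6·3)=-434/1485, b=Δ3−h3·(2M3+M4)/6=-2653/825
seg 4: a=2, c=M4/2=-379/825, d=(M5−M4)/(6·3)=379/7425, b=Δ4−h4·(2M4+M5)/6=1583/825
t_q=13/2 → seg 2, τ=1/2; S=4+-2803/825·τ+-547/275·τ²+104/75·τ³=87/44

  seg 0: a=-1 b=896/825 c=0 d=68/2475
  seg 1: a=3 b=1508/825 c=68/275 d=-41/165
  seg 2: a=4 b=-2803/825 c=-547/275 d=104/75
  seg 3: a=0 b=-2653/825 c=597/275 d=-434/1485
  seg 4: a=2 b=1583/825 c=-379/825 d=379/7425
S(13/2) = 87/44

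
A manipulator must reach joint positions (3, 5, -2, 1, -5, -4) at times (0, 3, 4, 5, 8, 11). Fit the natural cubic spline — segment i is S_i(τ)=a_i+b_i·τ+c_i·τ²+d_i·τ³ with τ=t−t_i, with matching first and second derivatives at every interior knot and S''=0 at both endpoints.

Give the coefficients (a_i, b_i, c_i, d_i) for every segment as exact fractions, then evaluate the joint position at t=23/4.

Δ: Δ0=2/3, Δ1=-7, Δ2=3, Δ3=-2, Δ4=1/3
row 1: diag=8, rhs=-46; c'=1/8, d'=-23/4
row 2: denom=4−1·1/8=31/8; d'=(60−1·-23/4)/(31/8)=526/31
row 3: denom=8−1·8/31=240/31; d'=(-30−1·526/31)/(240/31)=-91/15
row 4: denom=12−3·31/80=867/80; d'=(14−3·-91/15)/(867/80)=2576/867
back: M4=2576/867
back: M3=-91/15−31/80·2576/867=-2086/289
back: M2=526/31−8/31·-2086/289=5442/289
back: M1=-23/4−1/8·5442/289=-2342/289
M: M0=0, M1=-2342/289, M2=5442/289, M3=-2086/289, M4=2576/867, M5=0
seg 0: a=3, c=M0/2=0, d=(M1−M0)/(6·3)=-1171/2601, b=Δ0−h0·(2M0+M1)/6=4091/867
seg 1: a=5, c=M1/2=-1171/289, d=(M2−M1)/(6·1)=3892/867, b=Δ1−h1·(2M1+M2)/6=-6448/867
seg 2: a=-2, c=M2/2=2721/289, d=(M3−M2)/(6·1)=-3764/867, b=Δ2−h2·(2M2+M3)/6=-1798/867
seg 3: a=1, c=M3/2=-1043/289, d=(M4−M3)/(6·3)=4417/7803, b=Δ3−h3·(2M3+M4)/6=3236/867
seg 4: a=-5, c=M4/2=1288/867, d=(M5−M4)/(6·3)=-1288/7803, b=Δ4−h4·(2M4+M5)/6=-2287/867
t_q=23/4 → seg 3, τ=3/4; S=1+3236/867·τ+-1043/289·τ²+4417/7803·τ³=37141/18496

  seg 0: a=3 b=4091/867 c=0 d=-1171/2601
  seg 1: a=5 b=-6448/867 c=-1171/289 d=3892/867
  seg 2: a=-2 b=-1798/867 c=2721/289 d=-3764/867
  seg 3: a=1 b=3236/867 c=-1043/289 d=4417/7803
  seg 4: a=-5 b=-2287/867 c=1288/867 d=-1288/7803
S(23/4) = 37141/18496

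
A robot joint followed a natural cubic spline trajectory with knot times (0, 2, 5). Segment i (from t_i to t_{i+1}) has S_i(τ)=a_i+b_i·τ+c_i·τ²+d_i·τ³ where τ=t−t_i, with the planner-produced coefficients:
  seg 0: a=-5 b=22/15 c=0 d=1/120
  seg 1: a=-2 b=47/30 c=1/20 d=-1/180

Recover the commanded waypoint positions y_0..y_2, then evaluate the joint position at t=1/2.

y_0 = S_0(0) = a_0 = -5
y_1 = S_1(0) = a_1 = -2
y_2 = S_1(3) = 3
t_q=1/2 is in segment 0 (τ=1/2); S_0(τ)=-273/64

y_0=-5 y_1=-2 y_2=3
S(1/2) = -273/64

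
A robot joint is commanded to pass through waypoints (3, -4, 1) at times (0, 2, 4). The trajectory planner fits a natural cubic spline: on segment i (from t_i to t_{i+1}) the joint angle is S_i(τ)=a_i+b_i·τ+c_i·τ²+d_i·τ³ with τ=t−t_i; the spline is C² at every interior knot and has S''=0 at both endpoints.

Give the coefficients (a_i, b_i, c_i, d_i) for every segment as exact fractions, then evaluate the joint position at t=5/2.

  seg 0: a=3 b=-5 c=0 d=3/8
  seg 1: a=-4 b=-1/2 c=9/4 d=-3/8
S(5/2) = -239/64

Δ: Δ0=-7/2, Δ1=5/2
row 1: diag=8, rhs=36; c'=1/4, d'=9/2
back: M1=9/2
M: M0=0, M1=9/2, M2=0
seg 0: a=3, c=M0/2=0, d=(M1−M0)/(6·2)=3/8, b=Δ0−h0·(2M0+M1)/6=-5
seg 1: a=-4, c=M1/2=9/4, d=(M2−M1)/(6·2)=-3/8, b=Δ1−h1·(2M1+M2)/6=-1/2
t_q=5/2 → seg 1, τ=1/2; S=-4+-1/2·τ+9/4·τ²+-3/8·τ³=-239/64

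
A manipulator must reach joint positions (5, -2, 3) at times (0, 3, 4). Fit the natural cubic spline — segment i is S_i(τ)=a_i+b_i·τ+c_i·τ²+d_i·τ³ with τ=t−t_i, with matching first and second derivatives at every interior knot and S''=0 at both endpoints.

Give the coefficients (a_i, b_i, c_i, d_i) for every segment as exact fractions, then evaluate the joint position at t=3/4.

Δ: Δ0=-7/3, Δ1=5
row 1: diag=8, rhs=44; c'=1/8, d'=11/2
back: M1=11/2
M: M0=0, M1=11/2, M2=0
seg 0: a=5, c=M0/2=0, d=(M1−M0)/(6·3)=11/36, b=Δ0−h0·(2M0+M1)/6=-61/12
seg 1: a=-2, c=M1/2=11/4, d=(M2−M1)/(6·1)=-11/12, b=Δ1−h1·(2M1+M2)/6=19/6
t_q=3/4 → seg 0, τ=3/4; S=5+-61/12·τ+0·τ²+11/36·τ³=337/256

  seg 0: a=5 b=-61/12 c=0 d=11/36
  seg 1: a=-2 b=19/6 c=11/4 d=-11/12
S(3/4) = 337/256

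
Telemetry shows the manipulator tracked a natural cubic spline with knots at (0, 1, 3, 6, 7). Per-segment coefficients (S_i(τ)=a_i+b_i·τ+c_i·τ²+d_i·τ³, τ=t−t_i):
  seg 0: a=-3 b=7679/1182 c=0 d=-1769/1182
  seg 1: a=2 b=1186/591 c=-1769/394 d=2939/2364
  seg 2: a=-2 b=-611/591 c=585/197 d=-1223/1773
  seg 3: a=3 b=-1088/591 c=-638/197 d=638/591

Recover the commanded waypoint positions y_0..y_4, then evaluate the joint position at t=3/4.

y_0 = S_0(0) = a_0 = -3
y_1 = S_1(0) = a_1 = 2
y_2 = S_2(0) = a_2 = -2
y_3 = S_3(0) = a_3 = 3
y_4 = S_3(1) = -1
t_q=3/4 is in segment 0 (τ=3/4); S_0(τ)=31295/25216

y_0=-3 y_1=2 y_2=-2 y_3=3 y_4=-1
S(3/4) = 31295/25216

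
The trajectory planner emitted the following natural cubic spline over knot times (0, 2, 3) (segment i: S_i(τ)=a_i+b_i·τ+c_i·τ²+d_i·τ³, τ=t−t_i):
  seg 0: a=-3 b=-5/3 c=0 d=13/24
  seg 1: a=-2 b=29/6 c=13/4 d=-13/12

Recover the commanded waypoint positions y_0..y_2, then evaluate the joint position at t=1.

y_0 = S_0(0) = a_0 = -3
y_1 = S_1(0) = a_1 = -2
y_2 = S_1(1) = 5
t_q=1 is in segment 0 (τ=1); S_0(τ)=-33/8

y_0=-3 y_1=-2 y_2=5
S(1) = -33/8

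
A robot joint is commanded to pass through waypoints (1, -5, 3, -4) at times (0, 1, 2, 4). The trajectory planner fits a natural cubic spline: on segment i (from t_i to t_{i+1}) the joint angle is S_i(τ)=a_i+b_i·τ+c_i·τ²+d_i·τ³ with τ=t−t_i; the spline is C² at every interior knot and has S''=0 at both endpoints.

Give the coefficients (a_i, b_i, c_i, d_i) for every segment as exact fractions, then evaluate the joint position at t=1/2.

  seg 0: a=1 b=-467/46 c=0 d=191/46
  seg 1: a=-5 b=53/23 c=573/46 d=-311/46
  seg 2: a=3 b=319/46 c=-180/23 d=30/23
S(1/2) = -1309/368

Δ: Δ0=-6, Δ1=8, Δ2=-7/2
row 1: diag=4, rhs=84; c'=1/4, d'=21
row 2: denom=6−1·1/4=23/4; d'=(-69−1·21)/(23/4)=-360/23
back: M2=-360/23
back: M1=21−1/4·-360/23=573/23
M: M0=0, M1=573/23, M2=-360/23, M3=0
seg 0: a=1, c=M0/2=0, d=(M1−M0)/(6·1)=191/46, b=Δ0−h0·(2M0+M1)/6=-467/46
seg 1: a=-5, c=M1/2=573/46, d=(M2−M1)/(6·1)=-311/46, b=Δ1−h1·(2M1+M2)/6=53/23
seg 2: a=3, c=M2/2=-180/23, d=(M3−M2)/(6·2)=30/23, b=Δ2−h2·(2M2+M3)/6=319/46
t_q=1/2 → seg 0, τ=1/2; S=1+-467/46·τ+0·τ²+191/46·τ³=-1309/368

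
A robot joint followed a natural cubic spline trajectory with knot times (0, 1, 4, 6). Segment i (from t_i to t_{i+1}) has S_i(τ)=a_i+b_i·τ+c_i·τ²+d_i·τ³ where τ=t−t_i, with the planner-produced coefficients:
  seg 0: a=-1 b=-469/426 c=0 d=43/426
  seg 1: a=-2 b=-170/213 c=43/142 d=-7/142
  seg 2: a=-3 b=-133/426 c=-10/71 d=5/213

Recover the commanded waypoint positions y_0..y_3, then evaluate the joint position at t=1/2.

y_0 = S_0(0) = a_0 = -1
y_1 = S_1(0) = a_1 = -2
y_2 = S_2(0) = a_2 = -3
y_3 = S_2(2) = -4
t_q=1/2 is in segment 0 (τ=1/2); S_0(τ)=-1747/1136

y_0=-1 y_1=-2 y_2=-3 y_3=-4
S(1/2) = -1747/1136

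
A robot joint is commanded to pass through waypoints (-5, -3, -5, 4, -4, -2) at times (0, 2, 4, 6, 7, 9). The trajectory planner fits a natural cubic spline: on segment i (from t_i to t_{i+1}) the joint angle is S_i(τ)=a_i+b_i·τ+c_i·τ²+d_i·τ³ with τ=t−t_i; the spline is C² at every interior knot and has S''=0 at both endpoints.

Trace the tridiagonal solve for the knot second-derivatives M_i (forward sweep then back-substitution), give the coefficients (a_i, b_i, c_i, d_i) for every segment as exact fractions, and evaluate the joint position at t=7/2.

Δ: Δ0=1, Δ1=-1, Δ2=9/2, Δ3=-8, Δ4=1
row 1: diag=8, rhs=-12; c'=1/4, d'=-3/2
row 2: denom=8−2·1/4=15/2; d'=(33−2·-3/2)/(15/2)=24/5
row 3: denom=6−2·4/15=82/15; d'=(-75−2·24/5)/(82/15)=-1269/82
row 4: denom=6−1·15/82=477/82; d'=(54−1·-1269/82)/(477/82)=633/53
back: M4=633/53
back: M3=-1269/82−15/82·633/53=-936/53
back: M2=24/5−4/15·-936/53=504/53
back: M1=-3/2−1/4·504/53=-411/106
M: M0=0, M1=-411/106, M2=504/53, M3=-936/53, M4=633/53, M5=0
seg 0: a=-5, c=M0/2=0, d=(M1−M0)/(6·2)=-137/424, b=Δ0−h0·(2M0+M1)/6=243/106
seg 1: a=-3, c=M1/2=-411/212, d=(M2−M1)/(6·2)=473/424, b=Δ1−h1·(2M1+M2)/6=-84/53
seg 2: a=-5, c=M2/2=252/53, d=(M3−M2)/(6·2)=-120/53, b=Δ2−h2·(2M2+M3)/6=429/106
seg 3: a=4, c=M3/2=-468/53, d=(M4−M3)/(6·1)=523/106, b=Δ3−h3·(2M3+M4)/6=-435/106
seg 4: a=-4, c=M4/2=633/106, d=(M5−M4)/(6·2)=-211/212, b=Δ4−h4·(2M4+M5)/6=-369/53
t_q=7/2 → seg 1, τ=3/2; S=-3+-84/53·τ+-411/212·τ²+473/424·τ³=-20265/3392

  seg 0: a=-5 b=243/106 c=0 d=-137/424
  seg 1: a=-3 b=-84/53 c=-411/212 d=473/424
  seg 2: a=-5 b=429/106 c=252/53 d=-120/53
  seg 3: a=4 b=-435/106 c=-468/53 d=523/106
  seg 4: a=-4 b=-369/53 c=633/106 d=-211/212
S(7/2) = -20265/3392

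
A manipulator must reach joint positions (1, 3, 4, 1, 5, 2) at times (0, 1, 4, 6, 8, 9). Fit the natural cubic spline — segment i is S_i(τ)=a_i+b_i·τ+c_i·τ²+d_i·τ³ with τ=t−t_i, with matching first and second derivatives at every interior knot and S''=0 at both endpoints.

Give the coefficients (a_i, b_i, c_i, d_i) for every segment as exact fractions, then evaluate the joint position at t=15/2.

Δ: Δ0=2, Δ1=1/3, Δ2=-3/2, Δ3=2, Δ4=-3
row 1: diag=8, rhs=-10; c'=3/8, d'=-5/4
row 2: denom=10−3·3/8=71/8; d'=(-11−3·-5/4)/(71/8)=-58/71
row 3: denom=8−2·16/71=536/71; d'=(21−2·-58/71)/(536/71)=1607/536
row 4: denom=6−2·71/268=733/134; d'=(-30−2·1607/536)/(733/134)=-9647/1466
back: M4=-9647/1466
back: M3=1607/536−71/268·-9647/1466=6951/1466
back: M2=-58/71−16/71·6951/1466=-1382/733
back: M1=-5/4−3/8·-1382/733=-398/733
M: M0=0, M1=-398/733, M2=-1382/733, M3=6951/1466, M4=-9647/1466, M5=0
seg 0: a=1, c=M0/2=0, d=(M1−M0)/(6·1)=-199/2199, b=Δ0−h0·(2M0+M1)/6=4597/2199
seg 1: a=3, c=M1/2=-199/733, d=(M2−M1)/(6·3)=-164/2199, b=Δ1−h1·(2M1+M2)/6=4000/2199
seg 2: a=4, c=M2/2=-691/733, d=(M3−M2)/(6·2)=9715/17592, b=Δ2−h2·(2M2+M3)/6=-4010/2199
seg 3: a=1, c=M3/2=6951/2932, d=(M4−M3)/(6·2)=-8299/8796, b=Δ3−h3·(2M3+M4)/6=4541/4398
seg 4: a=5, c=M4/2=-9647/2932, d=(M5−M4)/(6·1)=9647/8796, b=Δ4−h4·(2M4+M5)/6=-3547/4398
t_q=15/2 → seg 3, τ=3/2; S=1+4541/4398·τ+6951/2932·τ²+-8299/8796·τ³=110211/23456

  seg 0: a=1 b=4597/2199 c=0 d=-199/2199
  seg 1: a=3 b=4000/2199 c=-199/733 d=-164/2199
  seg 2: a=4 b=-4010/2199 c=-691/733 d=9715/17592
  seg 3: a=1 b=4541/4398 c=6951/2932 d=-8299/8796
  seg 4: a=5 b=-3547/4398 c=-9647/2932 d=9647/8796
S(15/2) = 110211/23456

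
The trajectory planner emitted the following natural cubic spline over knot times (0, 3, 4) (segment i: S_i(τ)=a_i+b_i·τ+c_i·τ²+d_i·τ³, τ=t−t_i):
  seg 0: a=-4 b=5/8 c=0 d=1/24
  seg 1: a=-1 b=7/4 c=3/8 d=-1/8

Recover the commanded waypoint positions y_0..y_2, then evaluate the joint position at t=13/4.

y_0 = S_0(0) = a_0 = -4
y_1 = S_1(0) = a_1 = -1
y_2 = S_1(1) = 1
t_q=13/4 is in segment 1 (τ=1/4); S_1(τ)=-277/512

y_0=-4 y_1=-1 y_2=1
S(13/4) = -277/512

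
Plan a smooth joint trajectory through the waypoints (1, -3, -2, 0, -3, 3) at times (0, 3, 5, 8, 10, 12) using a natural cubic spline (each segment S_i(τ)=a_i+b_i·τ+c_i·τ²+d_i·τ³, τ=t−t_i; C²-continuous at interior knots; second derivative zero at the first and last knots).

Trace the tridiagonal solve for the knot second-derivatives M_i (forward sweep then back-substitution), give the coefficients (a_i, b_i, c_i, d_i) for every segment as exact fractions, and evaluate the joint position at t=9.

  seg 0: a=1 b=-6001/3288 c=0 d=539/9864
  seg 1: a=-3 b=-575/1644 c=539/1096 d=-55/1644
  seg 2: a=-2 b=1999/1644 c=319/1096 d=-1559/9864
  seg 3: a=0 b=-4291/3288 c=-155/137 d=6799/13152
  seg 4: a=-3 b=613/1644 c=4319/2192 d=-4319/13152
S(9) = -8415/4384

Δ: Δ0=-4/3, Δ1=1/2, Δ2=2/3, Δ3=-3/2, Δ4=3
row 1: diag=10, rhs=11; c'=1/5, d'=11/10
row 2: denom=10−2·1/5=48/5; d'=(1−2·11/10)/(48/5)=-1/8
row 3: denom=10−3·5/16=145/16; d'=(-13−3·-1/8)/(145/16)=-202/145
row 4: denom=8−2·32/145=1096/145; d'=(27−2·-202/145)/(1096/145)=4319/1096
back: M4=4319/1096
back: M3=-202/145−32/145·4319/1096=-310/137
back: M2=-1/8−5/16·-310/137=319/548
back: M1=11/10−1/5·319/548=539/548
M: M0=0, M1=539/548, M2=319/548, M3=-310/137, M4=4319/1096, M5=0
seg 0: a=1, c=M0/2=0, d=(M1−M0)/(6·3)=539/9864, b=Δ0−h0·(2M0+M1)/6=-6001/3288
seg 1: a=-3, c=M1/2=539/1096, d=(M2−M1)/(6·2)=-55/1644, b=Δ1−h1·(2M1+M2)/6=-575/1644
seg 2: a=-2, c=M2/2=319/1096, d=(M3−M2)/(6·3)=-1559/9864, b=Δ2−h2·(2M2+M3)/6=1999/1644
seg 3: a=0, c=M3/2=-155/137, d=(M4−M3)/(6·2)=6799/13152, b=Δ3−h3·(2M3+M4)/6=-4291/3288
seg 4: a=-3, c=M4/2=4319/2192, d=(M5−M4)/(6·2)=-4319/13152, b=Δ4−h4·(2M4+M5)/6=613/1644
t_q=9 → seg 3, τ=1; S=0+-4291/3288·τ+-155/137·τ²+6799/13152·τ³=-8415/4384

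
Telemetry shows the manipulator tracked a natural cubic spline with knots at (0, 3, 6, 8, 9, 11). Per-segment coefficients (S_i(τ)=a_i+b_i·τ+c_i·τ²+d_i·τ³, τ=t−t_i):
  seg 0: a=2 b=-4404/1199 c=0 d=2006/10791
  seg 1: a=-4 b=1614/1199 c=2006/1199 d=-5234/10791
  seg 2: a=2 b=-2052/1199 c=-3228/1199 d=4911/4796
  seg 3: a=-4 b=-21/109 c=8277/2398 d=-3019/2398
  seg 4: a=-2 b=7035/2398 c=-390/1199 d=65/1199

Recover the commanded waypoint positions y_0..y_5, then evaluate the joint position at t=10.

y_0=2 y_1=-4 y_2=2 y_3=-4 y_4=-2 y_5=3
S(10) = 1589/2398

y_0 = S_0(0) = a_0 = 2
y_1 = S_1(0) = a_1 = -4
y_2 = S_2(0) = a_2 = 2
y_3 = S_3(0) = a_3 = -4
y_4 = S_4(0) = a_4 = -2
y_5 = S_4(2) = 3
t_q=10 is in segment 4 (τ=1); S_4(τ)=1589/2398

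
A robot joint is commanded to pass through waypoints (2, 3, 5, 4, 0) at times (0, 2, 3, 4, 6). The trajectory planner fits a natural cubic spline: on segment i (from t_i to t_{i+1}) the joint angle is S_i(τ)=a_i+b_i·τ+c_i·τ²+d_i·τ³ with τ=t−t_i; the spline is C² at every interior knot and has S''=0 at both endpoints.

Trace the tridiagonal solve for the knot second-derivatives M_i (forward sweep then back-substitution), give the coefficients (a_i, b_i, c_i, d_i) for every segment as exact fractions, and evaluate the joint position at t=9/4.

  seg 0: a=2 b=-37/132 c=0 d=103/528
  seg 1: a=3 b=68/33 c=103/88 d=-325/264
  seg 2: a=5 b=17/24 c=-111/44 d=215/264
  seg 3: a=4 b=-125/66 c=-7/88 d=7/528
S(9/4) = 20101/5632

Δ: Δ0=1/2, Δ1=2, Δ2=-1, Δ3=-2
row 1: diag=6, rhs=9; c'=1/6, d'=3/2
row 2: denom=4−1·1/6=23/6; d'=(-18−1·3/2)/(23/6)=-117/23
row 3: denom=6−1·6/23=132/23; d'=(-6−1·-117/23)/(132/23)=-7/44
back: M3=-7/44
back: M2=-117/23−6/23·-7/44=-111/22
back: M1=3/2−1/6·-111/22=103/44
M: M0=0, M1=103/44, M2=-111/22, M3=-7/44, M4=0
seg 0: a=2, c=M0/2=0, d=(M1−M0)/(6·2)=103/528, b=Δ0−h0·(2M0+M1)/6=-37/132
seg 1: a=3, c=M1/2=103/88, d=(M2−M1)/(6·1)=-325/264, b=Δ1−h1·(2M1+M2)/6=68/33
seg 2: a=5, c=M2/2=-111/44, d=(M3−M2)/(6·1)=215/264, b=Δ2−h2·(2M2+M3)/6=17/24
seg 3: a=4, c=M3/2=-7/88, d=(M4−M3)/(6·2)=7/528, b=Δ3−h3·(2M3+M4)/6=-125/66
t_q=9/4 → seg 1, τ=1/4; S=3+68/33·τ+103/88·τ²+-325/264·τ³=20101/5632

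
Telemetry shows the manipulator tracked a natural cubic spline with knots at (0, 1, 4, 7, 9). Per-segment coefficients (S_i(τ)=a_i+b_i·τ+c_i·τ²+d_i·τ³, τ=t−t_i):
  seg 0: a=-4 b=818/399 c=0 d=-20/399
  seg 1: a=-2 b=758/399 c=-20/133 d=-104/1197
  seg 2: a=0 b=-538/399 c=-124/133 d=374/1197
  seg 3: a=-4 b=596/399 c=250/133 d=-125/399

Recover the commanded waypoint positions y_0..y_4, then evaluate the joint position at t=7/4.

y_0 = S_0(0) = a_0 = -4
y_1 = S_1(0) = a_1 = -2
y_2 = S_2(0) = a_2 = 0
y_3 = S_3(0) = a_3 = -4
y_4 = S_3(2) = 4
t_q=7/4 is in segment 1 (τ=3/4); S_1(τ)=-39/56

y_0=-4 y_1=-2 y_2=0 y_3=-4 y_4=4
S(7/4) = -39/56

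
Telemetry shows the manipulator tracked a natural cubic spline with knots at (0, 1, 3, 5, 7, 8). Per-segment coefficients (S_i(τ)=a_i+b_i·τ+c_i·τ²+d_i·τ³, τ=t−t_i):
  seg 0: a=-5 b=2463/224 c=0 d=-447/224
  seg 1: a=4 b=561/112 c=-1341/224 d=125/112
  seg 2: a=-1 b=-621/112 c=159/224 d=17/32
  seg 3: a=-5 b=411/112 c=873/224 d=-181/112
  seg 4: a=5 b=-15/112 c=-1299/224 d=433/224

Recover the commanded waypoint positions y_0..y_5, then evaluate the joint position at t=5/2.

y_0=-5 y_1=4 y_2=-1 y_3=-5 y_4=5 y_5=1
S(5/2) = 811/448

y_0 = S_0(0) = a_0 = -5
y_1 = S_1(0) = a_1 = 4
y_2 = S_2(0) = a_2 = -1
y_3 = S_3(0) = a_3 = -5
y_4 = S_4(0) = a_4 = 5
y_5 = S_4(1) = 1
t_q=5/2 is in segment 1 (τ=3/2); S_1(τ)=811/448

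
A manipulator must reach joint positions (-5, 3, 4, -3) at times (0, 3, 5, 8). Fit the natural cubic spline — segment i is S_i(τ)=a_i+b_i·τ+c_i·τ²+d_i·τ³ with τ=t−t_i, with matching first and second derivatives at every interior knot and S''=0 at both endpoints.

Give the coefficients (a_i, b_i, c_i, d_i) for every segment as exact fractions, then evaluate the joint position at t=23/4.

Δ: Δ0=8/3, Δ1=1/2, Δ2=-7/3
row 1: diag=10, rhs=-13; c'=1/5, d'=-13/10
row 2: denom=10−2·1/5=48/5; d'=(-17−2·-13/10)/(48/5)=-3/2
back: M2=-3/2
back: M1=-13/10−1/5·-3/2=-1
M: M0=0, M1=-1, M2=-3/2, M3=0
seg 0: a=-5, c=M0/2=0, d=(M1−M0)/(6·3)=-1/18, b=Δ0−h0·(2M0+M1)/6=19/6
seg 1: a=3, c=M1/2=-1/2, d=(M2−M1)/(6·2)=-1/24, b=Δ1−h1·(2M1+M2)/6=5/3
seg 2: a=4, c=M2/2=-3/4, d=(M3−M2)/(6·3)=1/12, b=Δ2−h2·(2M2+M3)/6=-5/6
t_q=23/4 → seg 2, τ=3/4; S=4+-5/6·τ+-3/4·τ²+1/12·τ³=765/256

  seg 0: a=-5 b=19/6 c=0 d=-1/18
  seg 1: a=3 b=5/3 c=-1/2 d=-1/24
  seg 2: a=4 b=-5/6 c=-3/4 d=1/12
S(23/4) = 765/256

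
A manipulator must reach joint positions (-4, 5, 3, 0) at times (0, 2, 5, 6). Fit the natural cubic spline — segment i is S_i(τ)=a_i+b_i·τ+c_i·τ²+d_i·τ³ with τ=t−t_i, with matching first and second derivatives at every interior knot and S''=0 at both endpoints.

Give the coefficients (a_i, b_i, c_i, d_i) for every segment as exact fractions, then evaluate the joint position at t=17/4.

  seg 0: a=-4 b=2329/426 c=0 d=-103/426
  seg 1: a=5 b=1093/426 c=-103/71 d=53/426
  seg 2: a=3 b=-592/213 c=-47/142 d=47/426
S(17/4) = 44039/9088

Δ: Δ0=9/2, Δ1=-2/3, Δ2=-3
row 1: diag=10, rhs=-31; c'=3/10, d'=-31/10
row 2: denom=8−3·3/10=71/10; d'=(-14−3·-31/10)/(71/10)=-47/71
back: M2=-47/71
back: M1=-31/10−3/10·-47/71=-206/71
M: M0=0, M1=-206/71, M2=-47/71, M3=0
seg 0: a=-4, c=M0/2=0, d=(M1−M0)/(6·2)=-103/426, b=Δ0−h0·(2M0+M1)/6=2329/426
seg 1: a=5, c=M1/2=-103/71, d=(M2−M1)/(6·3)=53/426, b=Δ1−h1·(2M1+M2)/6=1093/426
seg 2: a=3, c=M2/2=-47/142, d=(M3−M2)/(6·1)=47/426, b=Δ2−h2·(2M2+M3)/6=-592/213
t_q=17/4 → seg 1, τ=9/4; S=5+1093/426·τ+-103/71·τ²+53/426·τ³=44039/9088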